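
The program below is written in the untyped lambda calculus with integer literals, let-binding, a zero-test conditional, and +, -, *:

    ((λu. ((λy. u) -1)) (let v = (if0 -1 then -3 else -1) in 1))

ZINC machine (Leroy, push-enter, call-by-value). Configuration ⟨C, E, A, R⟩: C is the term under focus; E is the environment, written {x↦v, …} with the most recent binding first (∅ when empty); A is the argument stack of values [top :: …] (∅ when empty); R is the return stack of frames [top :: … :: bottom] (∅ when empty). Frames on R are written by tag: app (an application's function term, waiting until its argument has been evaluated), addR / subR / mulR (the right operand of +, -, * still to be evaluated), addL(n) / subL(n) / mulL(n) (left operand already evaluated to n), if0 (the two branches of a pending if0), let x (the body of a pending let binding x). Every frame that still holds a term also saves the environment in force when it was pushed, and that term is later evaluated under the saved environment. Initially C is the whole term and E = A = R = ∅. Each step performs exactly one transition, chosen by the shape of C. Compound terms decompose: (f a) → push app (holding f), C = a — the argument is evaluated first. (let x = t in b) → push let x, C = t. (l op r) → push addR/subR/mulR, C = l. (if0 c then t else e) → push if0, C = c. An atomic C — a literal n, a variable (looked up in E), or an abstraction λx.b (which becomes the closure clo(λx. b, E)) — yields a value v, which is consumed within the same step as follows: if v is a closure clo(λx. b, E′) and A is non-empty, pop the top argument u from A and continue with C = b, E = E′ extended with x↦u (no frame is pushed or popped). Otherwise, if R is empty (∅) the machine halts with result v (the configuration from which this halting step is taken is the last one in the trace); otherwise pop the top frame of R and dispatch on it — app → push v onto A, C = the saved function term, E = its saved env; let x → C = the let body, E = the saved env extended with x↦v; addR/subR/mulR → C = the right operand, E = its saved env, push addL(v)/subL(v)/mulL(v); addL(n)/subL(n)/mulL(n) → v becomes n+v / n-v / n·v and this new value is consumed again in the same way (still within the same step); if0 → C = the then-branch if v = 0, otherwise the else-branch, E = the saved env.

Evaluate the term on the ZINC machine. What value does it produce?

Answer: 1

Execution trace:
0. ⟨C=((λu. ((λy. u) -1)) (let v = (if0 -1 then -3 else -1) in 1)); E=∅; A=∅; R=∅⟩
1. ⟨C=(let v = (if0 -1 then -3 else -1) in 1); E=∅; A=∅; R=[app]⟩
2. ⟨C=(if0 -1 then -3 else -1); E=∅; A=∅; R=[let v :: app]⟩
3. ⟨C=-1; E=∅; A=∅; R=[if0 :: let v :: app]⟩
4. ⟨C=-1; E=∅; A=∅; R=[let v :: app]⟩
5. ⟨C=1; E={v↦-1}; A=∅; R=[app]⟩
6. ⟨C=(λu. ((λy. u) -1)); E=∅; A=[1]; R=∅⟩
7. ⟨C=((λy. u) -1); E={u↦1}; A=∅; R=∅⟩
8. ⟨C=-1; E={u↦1}; A=∅; R=[app]⟩
9. ⟨C=(λy. u); E={u↦1}; A=[-1]; R=∅⟩
10. ⟨C=u; E={y↦-1, u↦1}; A=∅; R=∅⟩
→ final value 1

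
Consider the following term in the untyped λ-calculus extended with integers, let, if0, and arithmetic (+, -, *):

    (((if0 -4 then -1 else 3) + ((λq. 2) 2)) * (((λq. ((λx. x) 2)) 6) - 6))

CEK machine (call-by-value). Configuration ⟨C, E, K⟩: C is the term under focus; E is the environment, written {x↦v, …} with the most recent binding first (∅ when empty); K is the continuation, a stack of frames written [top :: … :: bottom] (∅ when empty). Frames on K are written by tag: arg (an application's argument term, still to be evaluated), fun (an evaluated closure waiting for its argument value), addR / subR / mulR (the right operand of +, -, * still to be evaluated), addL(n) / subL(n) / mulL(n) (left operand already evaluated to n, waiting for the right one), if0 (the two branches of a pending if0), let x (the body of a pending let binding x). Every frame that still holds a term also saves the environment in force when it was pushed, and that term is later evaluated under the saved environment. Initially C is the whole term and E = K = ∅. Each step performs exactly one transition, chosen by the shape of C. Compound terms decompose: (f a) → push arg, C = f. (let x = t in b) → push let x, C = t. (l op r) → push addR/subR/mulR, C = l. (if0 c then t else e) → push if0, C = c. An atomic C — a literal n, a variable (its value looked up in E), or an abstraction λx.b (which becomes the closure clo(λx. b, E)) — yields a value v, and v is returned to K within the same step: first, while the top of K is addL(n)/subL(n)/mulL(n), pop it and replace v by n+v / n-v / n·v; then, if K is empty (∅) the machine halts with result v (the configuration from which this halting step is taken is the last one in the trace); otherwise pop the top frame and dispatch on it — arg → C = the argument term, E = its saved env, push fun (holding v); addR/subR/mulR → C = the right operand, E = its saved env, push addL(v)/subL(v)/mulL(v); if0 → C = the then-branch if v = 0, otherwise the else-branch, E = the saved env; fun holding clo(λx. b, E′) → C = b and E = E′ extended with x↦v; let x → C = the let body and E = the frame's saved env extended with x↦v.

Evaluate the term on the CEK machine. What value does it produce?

Answer: -20

Machine steps:
t=0: <C=(((if0 -4 then -1 else 3) + ((λq. 2) 2)) * (((λq. ((λx. x) 2)) 6) - 6)), E=∅, K=∅>
t=1: <C=((if0 -4 then -1 else 3) + ((λq. 2) 2)), E=∅, K=[mulR]>
t=2: <C=(if0 -4 then -1 else 3), E=∅, K=[addR :: mulR]>
t=3: <C=-4, E=∅, K=[if0 :: addR :: mulR]>
t=4: <C=3, E=∅, K=[addR :: mulR]>
t=5: <C=((λq. 2) 2), E=∅, K=[addL(3) :: mulR]>
t=6: <C=(λq. 2), E=∅, K=[arg :: addL(3) :: mulR]>
t=7: <C=2, E=∅, K=[fun :: addL(3) :: mulR]>
t=8: <C=2, E={q↦2}, K=[addL(3) :: mulR]>
t=9: <C=(((λq. ((λx. x) 2)) 6) - 6), E=∅, K=[mulL(5)]>
t=10: <C=((λq. ((λx. x) 2)) 6), E=∅, K=[subR :: mulL(5)]>
t=11: <C=(λq. ((λx. x) 2)), E=∅, K=[arg :: subR :: mulL(5)]>
t=12: <C=6, E=∅, K=[fun :: subR :: mulL(5)]>
t=13: <C=((λx. x) 2), E={q↦6}, K=[subR :: mulL(5)]>
t=14: <C=(λx. x), E={q↦6}, K=[arg :: subR :: mulL(5)]>
t=15: <C=2, E={q↦6}, K=[fun :: subR :: mulL(5)]>
t=16: <C=x, E={x↦2, q↦6}, K=[subR :: mulL(5)]>
t=17: <C=6, E=∅, K=[subL(2) :: mulL(5)]>
→ final value -20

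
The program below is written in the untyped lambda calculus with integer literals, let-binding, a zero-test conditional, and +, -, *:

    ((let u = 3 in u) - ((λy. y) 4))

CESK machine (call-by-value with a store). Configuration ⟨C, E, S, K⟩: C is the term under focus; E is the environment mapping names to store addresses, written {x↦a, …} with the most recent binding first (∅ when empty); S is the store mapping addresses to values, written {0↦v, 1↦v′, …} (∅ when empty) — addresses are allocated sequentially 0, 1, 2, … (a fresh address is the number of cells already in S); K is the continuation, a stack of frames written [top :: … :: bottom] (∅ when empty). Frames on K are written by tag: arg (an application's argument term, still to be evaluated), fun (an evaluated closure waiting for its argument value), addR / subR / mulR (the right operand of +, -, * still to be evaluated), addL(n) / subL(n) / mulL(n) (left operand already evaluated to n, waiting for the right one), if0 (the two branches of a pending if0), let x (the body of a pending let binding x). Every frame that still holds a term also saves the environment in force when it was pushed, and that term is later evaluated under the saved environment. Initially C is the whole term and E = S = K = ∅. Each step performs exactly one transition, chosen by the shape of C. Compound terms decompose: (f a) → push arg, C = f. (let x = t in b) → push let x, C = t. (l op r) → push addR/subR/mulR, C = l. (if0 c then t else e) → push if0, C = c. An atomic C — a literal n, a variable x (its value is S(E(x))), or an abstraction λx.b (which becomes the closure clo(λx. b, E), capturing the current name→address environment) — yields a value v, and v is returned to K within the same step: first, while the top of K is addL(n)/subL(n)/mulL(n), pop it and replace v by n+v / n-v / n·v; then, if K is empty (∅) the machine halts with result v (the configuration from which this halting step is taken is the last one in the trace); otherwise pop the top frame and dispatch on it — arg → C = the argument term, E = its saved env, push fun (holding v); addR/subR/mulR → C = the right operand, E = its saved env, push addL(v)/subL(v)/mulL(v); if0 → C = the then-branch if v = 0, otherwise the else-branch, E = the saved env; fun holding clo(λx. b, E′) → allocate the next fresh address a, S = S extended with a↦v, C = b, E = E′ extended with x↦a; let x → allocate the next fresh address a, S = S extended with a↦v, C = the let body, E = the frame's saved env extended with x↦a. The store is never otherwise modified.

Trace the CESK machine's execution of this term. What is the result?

Answer: -1

Machine steps:
step 0: <C=((let u = 3 in u) - ((λy. y) 4)), E=∅, S=∅, K=∅>
step 1: <C=(let u = 3 in u), E=∅, S=∅, K=[subR]>
step 2: <C=3, E=∅, S=∅, K=[let u :: subR]>
step 3: <C=u, E={u↦0}, S={0↦3}, K=[subR]>
step 4: <C=((λy. y) 4), E=∅, S={0↦3}, K=[subL(3)]>
step 5: <C=(λy. y), E=∅, S={0↦3}, K=[arg :: subL(3)]>
step 6: <C=4, E=∅, S={0↦3}, K=[fun :: subL(3)]>
step 7: <C=y, E={y↦1}, S={0↦3, 1↦4}, K=[subL(3)]>
→ final value -1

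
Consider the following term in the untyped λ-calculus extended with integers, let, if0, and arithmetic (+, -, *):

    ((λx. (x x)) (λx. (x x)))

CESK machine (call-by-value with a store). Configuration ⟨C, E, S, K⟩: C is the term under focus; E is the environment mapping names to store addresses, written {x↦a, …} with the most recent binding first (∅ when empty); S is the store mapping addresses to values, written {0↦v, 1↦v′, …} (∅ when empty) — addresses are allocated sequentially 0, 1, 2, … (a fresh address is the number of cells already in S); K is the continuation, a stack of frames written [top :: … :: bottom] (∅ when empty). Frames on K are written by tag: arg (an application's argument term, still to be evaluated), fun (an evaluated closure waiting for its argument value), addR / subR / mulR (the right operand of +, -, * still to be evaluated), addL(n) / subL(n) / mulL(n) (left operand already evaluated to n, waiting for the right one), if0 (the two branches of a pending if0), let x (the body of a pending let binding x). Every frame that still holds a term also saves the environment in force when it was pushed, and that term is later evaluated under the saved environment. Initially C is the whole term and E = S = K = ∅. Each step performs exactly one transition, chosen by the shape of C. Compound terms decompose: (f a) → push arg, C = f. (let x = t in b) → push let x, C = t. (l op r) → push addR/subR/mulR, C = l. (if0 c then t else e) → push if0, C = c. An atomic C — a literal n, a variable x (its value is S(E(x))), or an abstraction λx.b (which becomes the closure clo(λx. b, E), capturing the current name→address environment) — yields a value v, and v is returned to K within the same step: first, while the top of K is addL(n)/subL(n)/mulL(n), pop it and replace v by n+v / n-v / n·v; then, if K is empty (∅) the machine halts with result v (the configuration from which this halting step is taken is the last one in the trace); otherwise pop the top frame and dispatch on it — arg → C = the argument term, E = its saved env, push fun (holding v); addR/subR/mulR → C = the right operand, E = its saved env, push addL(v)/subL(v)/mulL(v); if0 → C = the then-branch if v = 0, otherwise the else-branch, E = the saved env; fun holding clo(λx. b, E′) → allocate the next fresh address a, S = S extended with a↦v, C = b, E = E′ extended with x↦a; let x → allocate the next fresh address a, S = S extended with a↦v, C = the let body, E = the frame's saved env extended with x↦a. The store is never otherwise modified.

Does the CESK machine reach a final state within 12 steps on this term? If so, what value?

Answer: DIVERGES (no final state within 12 steps)

Derivation:
[0] [C=((λx. (x x)) (λx. (x x))) | E=∅ | S=∅ | K=∅]
[1] [C=(λx. (x x)) | E=∅ | S=∅ | K=[arg]]
[2] [C=(λx. (x x)) | E=∅ | S=∅ | K=[fun]]
[3] [C=(x x) | E={x↦0} | S={0↦clo(λx. (x x), ∅)} | K=∅]
[4] [C=x | E={x↦0} | S={0↦clo(λx. (x x), ∅)} | K=[arg]]
[5] [C=x | E={x↦0} | S={0↦clo(λx. (x x), ∅)} | K=[fun]]
[6] [C=(x x) | E={x↦1} | S={0↦clo(λx. (x x), ∅), 1↦clo(λx. (x x), ∅)} | K=∅]
[7] [C=x | E={x↦1} | S={0↦clo(λx. (x x), ∅), 1↦clo(λx. (x x), ∅)} | K=[arg]]
[8] [C=x | E={x↦1} | S={0↦clo(λx. (x x), ∅), 1↦clo(λx. (x x), ∅)} | K=[fun]]
[9] [C=(x x) | E={x↦2} | S={0↦clo(λx. (x x), ∅), 1↦clo(λx. (x x), ∅), 2↦clo(λx. (x x), ∅)} | K=∅]
[10] [C=x | E={x↦2} | S={0↦clo(λx. (x x), ∅), 1↦clo(λx. (x x), ∅), 2↦clo(λx. (x x), ∅)} | K=[arg]]
[11] [C=x | E={x↦2} | S={0↦clo(λx. (x x), ∅), 1↦clo(λx. (x x), ∅), 2↦clo(λx. (x x), ∅)} | K=[fun]]
[12] [C=(x x) | E={x↦3} | S={0↦clo(λx. (x x), ∅), 1↦clo(λx. (x x), ∅), 2↦clo(λx. (x x), ∅), 3↦clo(λx. (x x), ∅)} | K=∅]
→ 12 transitions taken and the configuration is still not final: no result within 12 steps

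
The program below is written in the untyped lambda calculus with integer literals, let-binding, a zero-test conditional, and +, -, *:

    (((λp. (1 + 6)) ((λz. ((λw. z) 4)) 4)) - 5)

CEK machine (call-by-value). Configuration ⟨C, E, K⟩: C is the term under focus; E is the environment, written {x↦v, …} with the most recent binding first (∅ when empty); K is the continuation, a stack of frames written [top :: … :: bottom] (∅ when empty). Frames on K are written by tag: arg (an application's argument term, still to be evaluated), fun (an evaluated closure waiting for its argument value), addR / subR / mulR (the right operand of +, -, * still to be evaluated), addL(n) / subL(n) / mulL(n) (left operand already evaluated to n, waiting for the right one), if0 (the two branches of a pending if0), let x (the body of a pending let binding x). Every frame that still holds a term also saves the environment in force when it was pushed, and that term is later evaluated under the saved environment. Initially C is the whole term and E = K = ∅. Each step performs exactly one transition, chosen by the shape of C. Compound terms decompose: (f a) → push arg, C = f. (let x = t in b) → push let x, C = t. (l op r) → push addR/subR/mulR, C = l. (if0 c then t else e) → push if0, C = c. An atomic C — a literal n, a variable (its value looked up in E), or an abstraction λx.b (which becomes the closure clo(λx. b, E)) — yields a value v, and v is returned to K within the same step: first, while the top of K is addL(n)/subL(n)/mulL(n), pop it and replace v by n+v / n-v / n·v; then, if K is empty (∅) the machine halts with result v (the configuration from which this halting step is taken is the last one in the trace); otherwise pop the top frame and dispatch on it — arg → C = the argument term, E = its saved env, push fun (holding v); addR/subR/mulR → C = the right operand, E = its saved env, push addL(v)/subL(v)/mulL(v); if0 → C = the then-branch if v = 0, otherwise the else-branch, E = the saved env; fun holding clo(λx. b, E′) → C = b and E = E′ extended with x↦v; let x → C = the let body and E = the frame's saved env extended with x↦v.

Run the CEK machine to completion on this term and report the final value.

[0] ⟨C=(((λp. (1 + 6)) ((λz. ((λw. z) 4)) 4)) - 5); E=∅; K=∅⟩
[1] ⟨C=((λp. (1 + 6)) ((λz. ((λw. z) 4)) 4)); E=∅; K=[subR]⟩
[2] ⟨C=(λp. (1 + 6)); E=∅; K=[arg :: subR]⟩
[3] ⟨C=((λz. ((λw. z) 4)) 4); E=∅; K=[fun :: subR]⟩
[4] ⟨C=(λz. ((λw. z) 4)); E=∅; K=[arg :: fun :: subR]⟩
[5] ⟨C=4; E=∅; K=[fun :: fun :: subR]⟩
[6] ⟨C=((λw. z) 4); E={z↦4}; K=[fun :: subR]⟩
[7] ⟨C=(λw. z); E={z↦4}; K=[arg :: fun :: subR]⟩
[8] ⟨C=4; E={z↦4}; K=[fun :: fun :: subR]⟩
[9] ⟨C=z; E={w↦4, z↦4}; K=[fun :: subR]⟩
[10] ⟨C=(1 + 6); E={p↦4}; K=[subR]⟩
[11] ⟨C=1; E={p↦4}; K=[addR :: subR]⟩
[12] ⟨C=6; E={p↦4}; K=[addL(1) :: subR]⟩
[13] ⟨C=5; E=∅; K=[subL(7)]⟩
→ final value 2

Answer: 2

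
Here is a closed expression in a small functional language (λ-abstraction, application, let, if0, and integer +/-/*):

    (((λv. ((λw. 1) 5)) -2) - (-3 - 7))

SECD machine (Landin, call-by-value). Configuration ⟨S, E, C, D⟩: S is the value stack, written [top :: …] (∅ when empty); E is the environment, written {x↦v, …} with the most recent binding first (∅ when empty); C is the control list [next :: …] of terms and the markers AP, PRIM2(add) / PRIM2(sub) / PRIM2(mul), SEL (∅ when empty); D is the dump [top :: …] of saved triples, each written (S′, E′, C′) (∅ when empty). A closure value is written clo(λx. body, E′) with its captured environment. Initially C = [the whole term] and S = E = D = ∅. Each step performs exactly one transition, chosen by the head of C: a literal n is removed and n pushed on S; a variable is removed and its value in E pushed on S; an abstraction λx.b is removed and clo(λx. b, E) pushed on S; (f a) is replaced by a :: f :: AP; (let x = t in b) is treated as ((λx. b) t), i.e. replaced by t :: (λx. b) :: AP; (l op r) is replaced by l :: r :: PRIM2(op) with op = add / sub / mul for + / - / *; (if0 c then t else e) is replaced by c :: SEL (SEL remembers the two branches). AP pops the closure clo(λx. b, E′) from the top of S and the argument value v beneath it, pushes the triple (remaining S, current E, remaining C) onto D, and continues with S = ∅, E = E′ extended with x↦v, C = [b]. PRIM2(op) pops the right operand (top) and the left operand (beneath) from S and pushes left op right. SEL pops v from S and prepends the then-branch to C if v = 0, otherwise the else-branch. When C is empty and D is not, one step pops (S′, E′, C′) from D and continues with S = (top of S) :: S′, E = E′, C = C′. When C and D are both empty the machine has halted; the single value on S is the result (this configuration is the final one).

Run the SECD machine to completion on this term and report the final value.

Answer: 11

Machine steps:
step 0: <S=∅, E=∅, C=[(((λv. ((λw. 1) 5)) -2) - (-3 - 7))], D=∅>
step 1: <S=∅, E=∅, C=[((λv. ((λw. 1) 5)) -2) :: (-3 - 7) :: PRIM2(sub)], D=∅>
step 2: <S=∅, E=∅, C=[-2 :: (λv. ((λw. 1) 5)) :: AP :: (-3 - 7) :: PRIM2(sub)], D=∅>
step 3: <S=[-2], E=∅, C=[(λv. ((λw. 1) 5)) :: AP :: (-3 - 7) :: PRIM2(sub)], D=∅>
step 4: <S=[clo(λv. ((λw. 1) 5), ∅) :: -2], E=∅, C=[AP :: (-3 - 7) :: PRIM2(sub)], D=∅>
step 5: <S=∅, E={v↦-2}, C=[((λw. 1) 5)], D=[(∅, ∅, [(-3 - 7) :: PRIM2(sub)])]>
step 6: <S=∅, E={v↦-2}, C=[5 :: (λw. 1) :: AP], D=[(∅, ∅, [(-3 - 7) :: PRIM2(sub)])]>
step 7: <S=[5], E={v↦-2}, C=[(λw. 1) :: AP], D=[(∅, ∅, [(-3 - 7) :: PRIM2(sub)])]>
step 8: <S=[clo(λw. 1, {v↦-2}) :: 5], E={v↦-2}, C=[AP], D=[(∅, ∅, [(-3 - 7) :: PRIM2(sub)])]>
step 9: <S=∅, E={w↦5, v↦-2}, C=[1], D=[(∅, {v↦-2}, ∅) :: (∅, ∅, [(-3 - 7) :: PRIM2(sub)])]>
step 10: <S=[1], E={w↦5, v↦-2}, C=∅, D=[(∅, {v↦-2}, ∅) :: (∅, ∅, [(-3 - 7) :: PRIM2(sub)])]>
step 11: <S=[1], E={v↦-2}, C=∅, D=[(∅, ∅, [(-3 - 7) :: PRIM2(sub)])]>
step 12: <S=[1], E=∅, C=[(-3 - 7) :: PRIM2(sub)], D=∅>
step 13: <S=[1], E=∅, C=[-3 :: 7 :: PRIM2(sub) :: PRIM2(sub)], D=∅>
step 14: <S=[-3 :: 1], E=∅, C=[7 :: PRIM2(sub) :: PRIM2(sub)], D=∅>
step 15: <S=[7 :: -3 :: 1], E=∅, C=[PRIM2(sub) :: PRIM2(sub)], D=∅>
step 16: <S=[-10 :: 1], E=∅, C=[PRIM2(sub)], D=∅>
step 17: <S=[11], E=∅, C=∅, D=∅>
→ final value 11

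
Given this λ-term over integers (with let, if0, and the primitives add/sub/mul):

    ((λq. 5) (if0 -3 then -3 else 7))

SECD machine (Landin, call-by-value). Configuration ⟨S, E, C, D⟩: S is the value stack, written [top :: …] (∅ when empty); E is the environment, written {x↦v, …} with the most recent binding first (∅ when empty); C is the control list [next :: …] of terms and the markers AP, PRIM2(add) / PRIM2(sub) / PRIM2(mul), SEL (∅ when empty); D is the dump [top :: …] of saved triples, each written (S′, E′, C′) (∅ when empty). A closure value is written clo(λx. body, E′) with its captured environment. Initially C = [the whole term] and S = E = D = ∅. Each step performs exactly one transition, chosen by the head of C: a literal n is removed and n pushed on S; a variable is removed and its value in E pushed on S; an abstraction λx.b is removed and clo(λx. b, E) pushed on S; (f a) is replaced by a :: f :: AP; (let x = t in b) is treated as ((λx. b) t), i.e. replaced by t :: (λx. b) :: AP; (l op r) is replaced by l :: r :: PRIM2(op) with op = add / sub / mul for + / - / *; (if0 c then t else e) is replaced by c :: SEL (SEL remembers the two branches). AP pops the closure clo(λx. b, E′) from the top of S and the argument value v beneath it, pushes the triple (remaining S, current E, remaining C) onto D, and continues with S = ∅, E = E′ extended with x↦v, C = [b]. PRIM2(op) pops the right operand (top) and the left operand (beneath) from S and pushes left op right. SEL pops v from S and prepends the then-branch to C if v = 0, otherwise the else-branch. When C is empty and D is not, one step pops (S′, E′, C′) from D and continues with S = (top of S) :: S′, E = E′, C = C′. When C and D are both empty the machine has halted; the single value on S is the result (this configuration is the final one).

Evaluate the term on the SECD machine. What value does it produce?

Answer: 5

Derivation:
step 0: [S=∅ | E=∅ | C=[((λq. 5) (if0 -3 then -3 else 7))] | D=∅]
step 1: [S=∅ | E=∅ | C=[(if0 -3 then -3 else 7) :: (λq. 5) :: AP] | D=∅]
step 2: [S=∅ | E=∅ | C=[-3 :: SEL :: (λq. 5) :: AP] | D=∅]
step 3: [S=[-3] | E=∅ | C=[SEL :: (λq. 5) :: AP] | D=∅]
step 4: [S=∅ | E=∅ | C=[7 :: (λq. 5) :: AP] | D=∅]
step 5: [S=[7] | E=∅ | C=[(λq. 5) :: AP] | D=∅]
step 6: [S=[clo(λq. 5, ∅) :: 7] | E=∅ | C=[AP] | D=∅]
step 7: [S=∅ | E={q↦7} | C=[5] | D=[(∅, ∅, ∅)]]
step 8: [S=[5] | E={q↦7} | C=∅ | D=[(∅, ∅, ∅)]]
step 9: [S=[5] | E=∅ | C=∅ | D=∅]
→ final value 5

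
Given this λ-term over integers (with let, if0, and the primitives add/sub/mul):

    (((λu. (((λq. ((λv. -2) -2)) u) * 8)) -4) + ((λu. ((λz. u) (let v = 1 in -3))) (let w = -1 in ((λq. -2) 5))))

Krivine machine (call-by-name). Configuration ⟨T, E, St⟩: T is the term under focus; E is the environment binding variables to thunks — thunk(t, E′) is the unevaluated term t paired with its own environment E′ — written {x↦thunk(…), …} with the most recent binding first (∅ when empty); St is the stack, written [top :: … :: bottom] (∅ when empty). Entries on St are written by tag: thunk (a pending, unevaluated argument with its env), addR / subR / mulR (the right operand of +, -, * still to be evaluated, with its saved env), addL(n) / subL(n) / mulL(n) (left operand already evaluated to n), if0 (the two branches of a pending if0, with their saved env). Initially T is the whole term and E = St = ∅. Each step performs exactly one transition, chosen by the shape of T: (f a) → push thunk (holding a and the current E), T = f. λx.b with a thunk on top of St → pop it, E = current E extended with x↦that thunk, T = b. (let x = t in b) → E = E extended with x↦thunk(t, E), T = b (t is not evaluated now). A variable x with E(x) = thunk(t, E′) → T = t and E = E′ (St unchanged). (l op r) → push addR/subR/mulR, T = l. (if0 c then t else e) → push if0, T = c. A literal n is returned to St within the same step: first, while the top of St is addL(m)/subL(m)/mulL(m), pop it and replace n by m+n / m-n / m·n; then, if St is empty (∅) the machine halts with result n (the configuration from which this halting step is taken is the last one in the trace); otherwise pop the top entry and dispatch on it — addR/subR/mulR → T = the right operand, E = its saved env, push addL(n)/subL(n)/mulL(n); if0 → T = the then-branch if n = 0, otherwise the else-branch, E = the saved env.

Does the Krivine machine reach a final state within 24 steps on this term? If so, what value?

Answer: -18

Machine steps:
0. <T=(((λu. (((λq. ((λv. -2) -2)) u) * 8)) -4) + ((λu. ((λz. u) (let v = 1 in -3))) (let w = -1 in ((λq. -2) 5)))), E=∅, St=∅>
1. <T=((λu. (((λq. ((λv. -2) -2)) u) * 8)) -4), E=∅, St=[addR]>
2. <T=(λu. (((λq. ((λv. -2) -2)) u) * 8)), E=∅, St=[thunk :: addR]>
3. <T=(((λq. ((λv. -2) -2)) u) * 8), E={u↦thunk(-4, ∅)}, St=[addR]>
4. <T=((λq. ((λv. -2) -2)) u), E={u↦thunk(-4, ∅)}, St=[mulR :: addR]>
5. <T=(λq. ((λv. -2) -2)), E={u↦thunk(-4, ∅)}, St=[thunk :: mulR :: addR]>
6. <T=((λv. -2) -2), E={q↦thunk(u, {u↦thunk(-4, ∅)}), u↦thunk(-4, ∅)}, St=[mulR :: addR]>
7. <T=(λv. -2), E={q↦thunk(u, {u↦thunk(-4, ∅)}), u↦thunk(-4, ∅)}, St=[thunk :: mulR :: addR]>
8. <T=-2, E={v↦thunk(-2, {q↦thunk(u, {u↦thunk(-4, ∅)}), u↦thunk(-4, ∅)}), q↦thunk(u, {u↦thunk(-4, ∅)}), u↦thunk(-4, ∅)}, St=[mulR :: addR]>
9. <T=8, E={u↦thunk(-4, ∅)}, St=[mulL(-2) :: addR]>
10. <T=((λu. ((λz. u) (let v = 1 in -3))) (let w = -1 in ((λq. -2) 5))), E=∅, St=[addL(-16)]>
11. <T=(λu. ((λz. u) (let v = 1 in -3))), E=∅, St=[thunk :: addL(-16)]>
12. <T=((λz. u) (let v = 1 in -3)), E={u↦thunk((let w = -1 in ((λq. -2) 5)), ∅)}, St=[addL(-16)]>
13. <T=(λz. u), E={u↦thunk((let w = -1 in ((λq. -2) 5)), ∅)}, St=[thunk :: addL(-16)]>
14. <T=u, E={z↦thunk((let v = 1 in -3), {u↦thunk((let w = -1 in ((λq. -2) 5)), ∅)}), u↦thunk((let w = -1 in ((λq. -2) 5)), ∅)}, St=[addL(-16)]>
15. <T=(let w = -1 in ((λq. -2) 5)), E=∅, St=[addL(-16)]>
16. <T=((λq. -2) 5), E={w↦thunk(-1, ∅)}, St=[addL(-16)]>
17. <T=(λq. -2), E={w↦thunk(-1, ∅)}, St=[thunk :: addL(-16)]>
18. <T=-2, E={q↦thunk(5, {w↦thunk(-1, ∅)}), w↦thunk(-1, ∅)}, St=[addL(-16)]>
→ final value -18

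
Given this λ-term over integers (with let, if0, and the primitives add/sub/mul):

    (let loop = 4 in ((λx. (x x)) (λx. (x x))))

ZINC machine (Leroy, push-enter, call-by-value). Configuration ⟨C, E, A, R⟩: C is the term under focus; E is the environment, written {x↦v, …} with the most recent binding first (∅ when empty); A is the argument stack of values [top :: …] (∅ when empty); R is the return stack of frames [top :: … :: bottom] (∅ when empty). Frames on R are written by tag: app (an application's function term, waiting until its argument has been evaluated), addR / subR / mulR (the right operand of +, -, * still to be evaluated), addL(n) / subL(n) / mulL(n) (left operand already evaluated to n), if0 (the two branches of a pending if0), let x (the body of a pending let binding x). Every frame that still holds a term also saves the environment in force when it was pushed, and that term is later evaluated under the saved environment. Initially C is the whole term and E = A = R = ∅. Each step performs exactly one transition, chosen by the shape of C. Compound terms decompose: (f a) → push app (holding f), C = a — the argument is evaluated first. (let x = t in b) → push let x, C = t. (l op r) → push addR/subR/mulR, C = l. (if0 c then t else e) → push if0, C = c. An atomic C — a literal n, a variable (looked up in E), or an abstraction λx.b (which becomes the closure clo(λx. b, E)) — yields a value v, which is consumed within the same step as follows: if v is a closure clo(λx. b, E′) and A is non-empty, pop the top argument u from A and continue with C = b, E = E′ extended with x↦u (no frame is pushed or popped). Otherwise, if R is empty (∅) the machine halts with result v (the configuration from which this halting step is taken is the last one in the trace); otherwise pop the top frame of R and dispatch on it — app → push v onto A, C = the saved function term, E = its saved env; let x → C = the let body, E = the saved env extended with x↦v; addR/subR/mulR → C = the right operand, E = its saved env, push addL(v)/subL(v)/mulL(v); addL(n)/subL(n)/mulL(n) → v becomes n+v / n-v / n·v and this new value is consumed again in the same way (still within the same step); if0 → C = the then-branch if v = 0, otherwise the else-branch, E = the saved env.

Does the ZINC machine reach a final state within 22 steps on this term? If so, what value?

t=0: ⟨C=(let loop = 4 in ((λx. (x x)) (λx. (x x)))); E=∅; A=∅; R=∅⟩
t=1: ⟨C=4; E=∅; A=∅; R=[let loop]⟩
t=2: ⟨C=((λx. (x x)) (λx. (x x))); E={loop↦4}; A=∅; R=∅⟩
t=3: ⟨C=(λx. (x x)); E={loop↦4}; A=∅; R=[app]⟩
t=4: ⟨C=(λx. (x x)); E={loop↦4}; A=[clo(λx. (x x), {loop↦4})]; R=∅⟩
t=5: ⟨C=(x x); E={x↦clo(λx. (x x), {loop↦4}), loop↦4}; A=∅; R=∅⟩
t=6: ⟨C=x; E={x↦clo(λx. (x x), {loop↦4}), loop↦4}; A=∅; R=[app]⟩
t=7: ⟨C=x; E={x↦clo(λx. (x x), {loop↦4}), loop↦4}; A=[clo(λx. (x x), {loop↦4})]; R=∅⟩
… configuration repeats with period 3 (steps 5–7 recur indefinitely) …

Answer: DIVERGES (no final state within 22 steps)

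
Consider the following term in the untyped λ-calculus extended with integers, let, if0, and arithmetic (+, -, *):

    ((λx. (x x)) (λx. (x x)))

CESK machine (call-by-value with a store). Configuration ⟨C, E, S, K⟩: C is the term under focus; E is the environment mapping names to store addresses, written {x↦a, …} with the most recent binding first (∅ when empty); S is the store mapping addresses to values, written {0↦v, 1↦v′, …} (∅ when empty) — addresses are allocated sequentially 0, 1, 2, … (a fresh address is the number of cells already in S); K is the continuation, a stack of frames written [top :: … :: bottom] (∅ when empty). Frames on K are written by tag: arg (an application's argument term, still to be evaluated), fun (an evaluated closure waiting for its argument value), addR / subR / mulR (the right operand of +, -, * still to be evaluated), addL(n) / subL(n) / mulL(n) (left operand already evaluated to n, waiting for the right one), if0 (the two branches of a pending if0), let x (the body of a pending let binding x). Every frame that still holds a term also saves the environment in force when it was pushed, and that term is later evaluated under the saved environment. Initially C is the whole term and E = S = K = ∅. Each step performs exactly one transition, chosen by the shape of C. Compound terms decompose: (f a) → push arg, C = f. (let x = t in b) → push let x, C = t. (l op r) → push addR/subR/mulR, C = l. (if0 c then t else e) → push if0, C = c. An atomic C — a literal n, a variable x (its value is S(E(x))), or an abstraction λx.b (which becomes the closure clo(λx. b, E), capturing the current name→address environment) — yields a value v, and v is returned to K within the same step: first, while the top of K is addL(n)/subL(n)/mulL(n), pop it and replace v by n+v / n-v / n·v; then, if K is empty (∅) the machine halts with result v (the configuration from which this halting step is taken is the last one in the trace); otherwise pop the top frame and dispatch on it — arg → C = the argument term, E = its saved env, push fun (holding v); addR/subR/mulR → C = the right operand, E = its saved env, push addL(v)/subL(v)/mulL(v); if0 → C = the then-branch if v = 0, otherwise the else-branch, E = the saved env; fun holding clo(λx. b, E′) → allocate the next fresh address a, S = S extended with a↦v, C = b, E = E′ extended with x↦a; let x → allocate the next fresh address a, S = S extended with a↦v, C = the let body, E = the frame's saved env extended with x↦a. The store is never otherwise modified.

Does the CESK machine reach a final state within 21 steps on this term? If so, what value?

step 0: <C=((λx. (x x)) (λx. (x x))), E=∅, S=∅, K=∅>
step 1: <C=(λx. (x x)), E=∅, S=∅, K=[arg]>
step 2: <C=(λx. (x x)), E=∅, S=∅, K=[fun]>
step 3: <C=(x x), E={x↦0}, S={0↦clo(λx. (x x), ∅)}, K=∅>
step 4: <C=x, E={x↦0}, S={0↦clo(λx. (x x), ∅)}, K=[arg]>
step 5: <C=x, E={x↦0}, S={0↦clo(λx. (x x), ∅)}, K=[fun]>
step 6: <C=(x x), E={x↦1}, S={0↦clo(λx. (x x), ∅), 1↦clo(λx. (x x), ∅)}, K=∅>
step 7: <C=x, E={x↦1}, S={0↦clo(λx. (x x), ∅), 1↦clo(λx. (x x), ∅)}, K=[arg]>
step 8: <C=x, E={x↦1}, S={0↦clo(λx. (x x), ∅), 1↦clo(λx. (x x), ∅)}, K=[fun]>
step 9: <C=(x x), E={x↦2}, S={0↦clo(λx. (x x), ∅), 1↦clo(λx. (x x), ∅), 2↦clo(λx. (x x), ∅)}, K=∅>
step 10: <C=x, E={x↦2}, S={0↦clo(λx. (x x), ∅), 1↦clo(λx. (x x), ∅), 2↦clo(λx. (x x), ∅)}, K=[arg]>
step 11: <C=x, E={x↦2}, S={0↦clo(λx. (x x), ∅), 1↦clo(λx. (x x), ∅), 2↦clo(λx. (x x), ∅)}, K=[fun]>
step 12: <C=(x x), E={x↦3}, S={0↦clo(λx. (x x), ∅), 1↦clo(λx. (x x), ∅), 2↦clo(λx. (x x), ∅), 3↦clo(λx. (x x), ∅)}, K=∅>
step 13: <C=x, E={x↦3}, S={0↦clo(λx. (x x), ∅), 1↦clo(λx. (x x), ∅), 2↦clo(λx. (x x), ∅), 3↦clo(λx. (x x), ∅)}, K=[arg]>
step 14: <C=x, E={x↦3}, S={0↦clo(λx. (x x), ∅), 1↦clo(λx. (x x), ∅), 2↦clo(λx. (x x), ∅), 3↦clo(λx. (x x), ∅)}, K=[fun]>
step 15: <C=(x x), E={x↦4}, S={0↦clo(λx. (x x), ∅), 1↦clo(λx. (x x), ∅), 2↦clo(λx. (x x), ∅), 3↦clo(λx. (x x), ∅), 4↦clo(λx. (x x), ∅)}, K=∅>
step 16: <C=x, E={x↦4}, S={0↦clo(λx. (x x), ∅), 1↦clo(λx. (x x), ∅), 2↦clo(λx. (x x), ∅), 3↦clo(λx. (x x), ∅), 4↦clo(λx. (x x), ∅)}, K=[arg]>
step 17: <C=x, E={x↦4}, S={0↦clo(λx. (x x), ∅), 1↦clo(λx. (x x), ∅), 2↦clo(λx. (x x), ∅), 3↦clo(λx. (x x), ∅), 4↦clo(λx. (x x), ∅)}, K=[fun]>
step 18: <C=(x x), E={x↦5}, S={0↦clo(λx. (x x), ∅), 1↦clo(λx. (x x), ∅), 2↦clo(λx. (x x), ∅), 3↦clo(λx. (x x), ∅), 4↦clo(λx. (x x), ∅), 5↦clo(λx. (x x), ∅)}, K=∅>
step 19: <C=x, E={x↦5}, S={0↦clo(λx. (x x), ∅), 1↦clo(λx. (x x), ∅), 2↦clo(λx. (x x), ∅), 3↦clo(λx. (x x), ∅), 4↦clo(λx. (x x), ∅), 5↦clo(λx. (x x), ∅)}, K=[arg]>
step 20: <C=x, E={x↦5}, S={0↦clo(λx. (x x), ∅), 1↦clo(λx. (x x), ∅), 2↦clo(λx. (x x), ∅), 3↦clo(λx. (x x), ∅), 4↦clo(λx. (x x), ∅), 5↦clo(λx. (x x), ∅)}, K=[fun]>
step 21: <C=(x x), E={x↦6}, S={0↦clo(λx. (x x), ∅), 1↦clo(λx. (x x), ∅), 2↦clo(λx. (x x), ∅), 3↦clo(λx. (x x), ∅), 4↦clo(λx. (x x), ∅), 5↦clo(λx. (x x), ∅), 6↦clo(λx. (x x), ∅)}, K=∅>
→ 21 transitions taken and the configuration is still not final: no result within 21 steps

Answer: DIVERGES (no final state within 21 steps)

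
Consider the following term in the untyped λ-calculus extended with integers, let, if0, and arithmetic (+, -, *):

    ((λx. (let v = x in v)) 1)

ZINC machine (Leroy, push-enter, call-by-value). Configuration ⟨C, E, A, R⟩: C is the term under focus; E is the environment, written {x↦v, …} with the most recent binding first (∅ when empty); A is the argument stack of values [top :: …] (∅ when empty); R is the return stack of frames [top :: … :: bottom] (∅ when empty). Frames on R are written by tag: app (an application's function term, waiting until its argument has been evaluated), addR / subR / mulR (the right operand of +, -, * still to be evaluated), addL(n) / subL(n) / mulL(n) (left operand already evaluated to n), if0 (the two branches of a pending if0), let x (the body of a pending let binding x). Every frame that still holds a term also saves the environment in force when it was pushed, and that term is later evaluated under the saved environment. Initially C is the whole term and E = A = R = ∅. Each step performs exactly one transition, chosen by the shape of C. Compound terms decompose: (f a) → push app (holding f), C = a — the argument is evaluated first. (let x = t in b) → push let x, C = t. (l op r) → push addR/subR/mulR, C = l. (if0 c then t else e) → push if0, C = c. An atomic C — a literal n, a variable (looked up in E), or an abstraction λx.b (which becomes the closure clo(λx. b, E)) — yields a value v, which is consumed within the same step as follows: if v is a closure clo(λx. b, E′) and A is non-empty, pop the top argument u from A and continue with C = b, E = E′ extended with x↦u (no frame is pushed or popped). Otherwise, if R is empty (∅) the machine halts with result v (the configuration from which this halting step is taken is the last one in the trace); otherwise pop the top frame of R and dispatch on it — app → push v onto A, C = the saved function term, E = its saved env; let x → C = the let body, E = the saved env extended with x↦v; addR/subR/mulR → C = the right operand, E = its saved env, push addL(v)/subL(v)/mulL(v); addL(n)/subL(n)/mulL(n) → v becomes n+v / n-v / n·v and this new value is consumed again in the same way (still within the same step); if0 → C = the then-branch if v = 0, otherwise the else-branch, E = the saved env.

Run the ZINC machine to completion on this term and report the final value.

t=0: [C=((λx. (let v = x in v)) 1) | E=∅ | A=∅ | R=∅]
t=1: [C=1 | E=∅ | A=∅ | R=[app]]
t=2: [C=(λx. (let v = x in v)) | E=∅ | A=[1] | R=∅]
t=3: [C=(let v = x in v) | E={x↦1} | A=∅ | R=∅]
t=4: [C=x | E={x↦1} | A=∅ | R=[let v]]
t=5: [C=v | E={v↦1, x↦1} | A=∅ | R=∅]
→ final value 1

Answer: 1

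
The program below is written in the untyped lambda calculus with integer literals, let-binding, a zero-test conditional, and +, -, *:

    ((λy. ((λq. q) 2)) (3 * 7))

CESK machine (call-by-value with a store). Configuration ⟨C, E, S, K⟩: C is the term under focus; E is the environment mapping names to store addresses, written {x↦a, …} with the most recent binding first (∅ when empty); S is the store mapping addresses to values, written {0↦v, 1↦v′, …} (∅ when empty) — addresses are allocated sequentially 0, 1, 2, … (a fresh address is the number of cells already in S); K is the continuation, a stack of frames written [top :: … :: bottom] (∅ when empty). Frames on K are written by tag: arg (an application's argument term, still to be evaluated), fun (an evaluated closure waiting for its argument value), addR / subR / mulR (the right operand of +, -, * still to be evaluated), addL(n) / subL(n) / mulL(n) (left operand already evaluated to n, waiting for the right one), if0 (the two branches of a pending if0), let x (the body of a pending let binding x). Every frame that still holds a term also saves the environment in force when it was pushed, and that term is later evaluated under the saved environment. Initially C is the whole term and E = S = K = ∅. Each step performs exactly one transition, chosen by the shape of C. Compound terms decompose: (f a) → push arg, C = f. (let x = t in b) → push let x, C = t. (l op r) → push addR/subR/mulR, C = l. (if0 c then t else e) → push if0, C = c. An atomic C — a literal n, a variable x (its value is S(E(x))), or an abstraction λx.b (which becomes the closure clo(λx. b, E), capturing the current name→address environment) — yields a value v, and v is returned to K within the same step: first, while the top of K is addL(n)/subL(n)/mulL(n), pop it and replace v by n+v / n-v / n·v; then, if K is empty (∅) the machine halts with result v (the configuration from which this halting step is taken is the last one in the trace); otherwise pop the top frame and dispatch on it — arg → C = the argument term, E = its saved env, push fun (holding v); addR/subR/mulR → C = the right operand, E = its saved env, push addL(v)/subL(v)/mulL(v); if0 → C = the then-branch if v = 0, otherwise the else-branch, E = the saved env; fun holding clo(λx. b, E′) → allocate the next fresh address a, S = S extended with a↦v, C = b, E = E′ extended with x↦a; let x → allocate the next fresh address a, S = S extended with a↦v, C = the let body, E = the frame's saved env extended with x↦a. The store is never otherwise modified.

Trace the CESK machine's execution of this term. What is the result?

Answer: 2

Execution trace:
0. ⟨C=((λy. ((λq. q) 2)) (3 * 7)); E=∅; S=∅; K=∅⟩
1. ⟨C=(λy. ((λq. q) 2)); E=∅; S=∅; K=[arg]⟩
2. ⟨C=(3 * 7); E=∅; S=∅; K=[fun]⟩
3. ⟨C=3; E=∅; S=∅; K=[mulR :: fun]⟩
4. ⟨C=7; E=∅; S=∅; K=[mulL(3) :: fun]⟩
5. ⟨C=((λq. q) 2); E={y↦0}; S={0↦21}; K=∅⟩
6. ⟨C=(λq. q); E={y↦0}; S={0↦21}; K=[arg]⟩
7. ⟨C=2; E={y↦0}; S={0↦21}; K=[fun]⟩
8. ⟨C=q; E={q↦1, y↦0}; S={0↦21, 1↦2}; K=∅⟩
→ final value 2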